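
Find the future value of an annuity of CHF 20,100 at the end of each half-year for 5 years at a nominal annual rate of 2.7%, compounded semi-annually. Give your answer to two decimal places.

CHF 213,660.89

With 2 periods per year: i = 0.0135, n = 10.
FV = 20100 × [(1+0.0135)^10 − 1] / 0.0135 = 20100 × 10.629895 = 213,660.8924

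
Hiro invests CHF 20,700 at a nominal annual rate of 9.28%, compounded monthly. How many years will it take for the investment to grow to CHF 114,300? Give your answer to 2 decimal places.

18.48 years

Periodic rate i = 0.0928/12 = 0.00773333.
(1+i)^n = 114300/20700 = 5.52174, so n = ln 5.52174 / ln 1.00773 = 221.8049 months
= 221.8049/12 years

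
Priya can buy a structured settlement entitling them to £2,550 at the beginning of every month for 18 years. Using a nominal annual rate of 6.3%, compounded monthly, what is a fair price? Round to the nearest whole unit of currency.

£330,702

i = 0.063/12 = 0.00525 per month; n = 18·12 = 216.
PV = PMT · [1 − (1+i)^(−n)] / i × (1+i) = 2550 · 129.686913 = 330,701.6288
Payments are at the start of each period, so multiply by (1+i).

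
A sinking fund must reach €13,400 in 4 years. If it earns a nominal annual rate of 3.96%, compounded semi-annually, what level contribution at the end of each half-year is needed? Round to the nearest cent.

Periodic rate i = 0.0396/2 = 0.0198; n = 4 × 2 = 8 periods.
PMT = 13400 / ( [(1+0.0198)^8 − 1] / 0.0198 ) = 13400 / 8.576906 = 1,562.3349

€1,562.33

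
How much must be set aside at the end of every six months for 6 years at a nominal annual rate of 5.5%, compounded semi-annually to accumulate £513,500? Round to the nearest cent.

£36,699.18

Periodic rate i = 0.055/2 = 0.0275; n = 6 × 2 = 12 periods.
FV-annuity factor = 13.992137; PMT = 513500 / 13.992137 = 36,699.1825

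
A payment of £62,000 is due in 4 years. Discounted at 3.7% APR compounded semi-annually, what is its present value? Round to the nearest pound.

Periodic rate i = 0.037/2 = 0.0185; n = 4 × 2 = 8 periods.
Discount factor = (1+0.0185)^(−8) = 0.863598; PV = 62,000 × 0.863598 = 53,543.0890

£53,543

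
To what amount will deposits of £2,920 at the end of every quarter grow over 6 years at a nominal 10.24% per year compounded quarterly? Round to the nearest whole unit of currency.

With 4 periods per year: i = 0.0256, n = 24.
Accumulation factor s(24|0.0256) = 32.590162; FV = 2920 × 32.590162 = 95,163.2717

£95,163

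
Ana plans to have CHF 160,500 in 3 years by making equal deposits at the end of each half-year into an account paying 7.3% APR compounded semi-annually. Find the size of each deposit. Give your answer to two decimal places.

Periodic rate i = 0.073/2 = 0.0365; n = 3 × 2 = 6 periods.
PMT = 160500 / ( [(1+0.0365)^6 − 1] / 0.0365 ) = 160500 / 6.574885 = 24,411.0729

CHF 24,411.07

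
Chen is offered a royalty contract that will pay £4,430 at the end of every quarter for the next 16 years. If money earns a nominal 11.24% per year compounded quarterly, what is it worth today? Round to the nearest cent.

£130,894.43

With 4 periods per year: i = 0.0281, n = 64.
Annuity factor a(64|0.0281) = 29.547275; PV = 4430 × 29.547275 = 130,894.4303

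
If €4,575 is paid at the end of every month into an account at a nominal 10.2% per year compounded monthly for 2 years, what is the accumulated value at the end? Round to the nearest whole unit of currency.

€121,233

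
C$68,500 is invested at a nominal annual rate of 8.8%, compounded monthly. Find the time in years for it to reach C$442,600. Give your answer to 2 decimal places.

21.28 years

Periodic rate i = 0.088/12 = 0.00733333.
(1+i)^n = 442600/68500 = 6.46131, so n = ln 6.46131 / ln 1.00733 = 255.3635 months
= 255.3635/12 years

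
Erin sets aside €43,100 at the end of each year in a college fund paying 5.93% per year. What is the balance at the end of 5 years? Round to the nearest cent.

€242,619.38

FV = PMT · [(1+i)^n − 1] / i = 43100 · 5.629220 = 242,619.3779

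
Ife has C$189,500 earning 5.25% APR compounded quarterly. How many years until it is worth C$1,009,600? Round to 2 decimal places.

Periodic rate i = 0.0525/4 = 0.013125.
(1+i)^n = 1.0096e+06/189500 = 5.32770, so n = ln 5.32770 / ln 1.01313 = 128.2952 quarters
= 128.2952/4 years

32.07 years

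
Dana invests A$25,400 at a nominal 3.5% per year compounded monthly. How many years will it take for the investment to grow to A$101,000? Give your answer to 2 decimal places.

39.50 years

Periodic rate i = 0.035/12 = 0.00291667.
n = ln(101000/25400) / ln(1+0.00291667) = ln(3.97638) / 0.002912 = 473.9600 months
= 473.9600/12 years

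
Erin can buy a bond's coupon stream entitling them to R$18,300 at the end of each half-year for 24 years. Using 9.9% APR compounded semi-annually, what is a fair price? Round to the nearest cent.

R$333,331.55

i = 0.099/2 = 0.0495 per half-year; n = 24·2 = 48.
PV = PMT · [1 − (1+i)^(−n)] / i = 18300 · 18.214839 = 333,331.5478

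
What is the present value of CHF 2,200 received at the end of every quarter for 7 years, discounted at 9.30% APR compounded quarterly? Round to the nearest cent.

CHF 44,906.00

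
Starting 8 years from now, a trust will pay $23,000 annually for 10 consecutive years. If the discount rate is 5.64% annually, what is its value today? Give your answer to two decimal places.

PV at t=7 (ordinary 10-year annuity): 23000 × a(10|0.0564) = 23000 × 7.487265 = 172,207.1033
PV₀ = 172,207.1033 / (1+0.0564)^7 = 172,207.1033 / 1.468246 = 117,287.6579

$117,287.66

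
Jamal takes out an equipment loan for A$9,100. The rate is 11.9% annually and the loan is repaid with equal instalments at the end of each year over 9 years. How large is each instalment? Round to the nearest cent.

A$1,701.39

PMT = 9100 / ( [1 − (1+0.119)^(−9)] / 0.119 ) = 9100 / 5.348565 = 1,701.3909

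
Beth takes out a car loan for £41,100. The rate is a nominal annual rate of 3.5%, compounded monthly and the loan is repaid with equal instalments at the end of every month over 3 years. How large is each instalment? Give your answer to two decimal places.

£1,204.32

Periodic rate i = 0.035/12 = 0.00291667; n = 3 × 12 = 36 periods.
PMT = 41100 / ( [1 − (1+0.00291667)^(−36)] / 0.00291667 ) = 41100 / 34.127270 = 1,204.3155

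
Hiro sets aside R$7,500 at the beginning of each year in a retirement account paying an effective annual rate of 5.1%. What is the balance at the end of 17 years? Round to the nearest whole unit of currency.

R$205,472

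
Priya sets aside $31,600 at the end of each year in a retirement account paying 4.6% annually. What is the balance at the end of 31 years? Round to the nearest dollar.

$2,082,608

FV = PMT · [(1+i)^n − 1] / i = 31600 · 65.905313 = 2,082,607.8991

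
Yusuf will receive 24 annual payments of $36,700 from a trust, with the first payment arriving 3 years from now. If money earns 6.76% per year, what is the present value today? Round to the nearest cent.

Value one period before first payment (t=2): 36700 × [1 − (1+0.0676)^(−24)] / 0.0676 = 36700 × 11.715047 = 429,942.2377
PV₀ = 429,942.2377 / (1+0.0676)^2 = 429,942.2377 / 1.139770 = 377,218.4986

$377,218.50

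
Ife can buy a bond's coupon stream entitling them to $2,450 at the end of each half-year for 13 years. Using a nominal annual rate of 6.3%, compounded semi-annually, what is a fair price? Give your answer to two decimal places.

Periodic rate i = 0.063/2 = 0.0315; n = 13 × 2 = 26 periods.
Annuity factor a(26|0.0315) = 17.572130; PV = 2450 × 17.572130 = 43,051.7194

$43,051.72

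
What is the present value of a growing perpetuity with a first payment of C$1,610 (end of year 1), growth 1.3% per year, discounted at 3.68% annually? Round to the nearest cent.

PV = D₁/(r − g) = 1610/(0.0368 − 0.013) = 67,647.0588

C$67,647.06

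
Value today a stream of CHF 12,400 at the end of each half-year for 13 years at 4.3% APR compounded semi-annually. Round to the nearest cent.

i = 0.043/2 = 0.0215 per half-year; n = 13·2 = 26.
PV = PMT · [1 − (1+i)^(−n)] / i = 12400 · 19.759157 = 245,013.5510

CHF 245,013.55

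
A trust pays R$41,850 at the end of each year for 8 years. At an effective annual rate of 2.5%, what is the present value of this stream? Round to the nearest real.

R$300,070

Annuity factor a(8|0.025) = 7.170137; PV = 41850 × 7.170137 = 300,070.2405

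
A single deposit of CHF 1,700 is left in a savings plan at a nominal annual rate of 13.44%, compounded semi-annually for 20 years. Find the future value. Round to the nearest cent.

i = 0.1344/2 = 0.0672 per half-year; n = 20·2 = 40.
FV = 1,700 × (1 + 0.0672)^40 = 22,923.5347

CHF 22,923.53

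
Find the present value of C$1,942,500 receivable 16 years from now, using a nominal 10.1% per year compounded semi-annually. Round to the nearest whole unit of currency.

C$401,502

Periodic rate i = 0.101/2 = 0.0505; n = 16 × 2 = 32 periods.
PV = 1,942,500 / (1 + 0.0505)^32 = 1,942,500 / 4.838089 = 401,501.5366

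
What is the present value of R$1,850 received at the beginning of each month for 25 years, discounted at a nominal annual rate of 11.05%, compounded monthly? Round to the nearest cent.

R$189,791.45

With 12 periods per year: i = 0.00920833, n = 300.
Annuity factor a(300|0.00920833) × (1+i) = 102.589974; PV = 1850 × 102.589974 = 189,791.4516
(annuity-due: payments at period start, so ×(1+i).)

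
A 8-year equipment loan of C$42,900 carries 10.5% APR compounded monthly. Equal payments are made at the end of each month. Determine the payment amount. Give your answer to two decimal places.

Periodic rate i = 0.105/12 = 0.00875; n = 8 × 12 = 96 periods.
PMT = 42900 / ( [1 − (1+0.00875)^(−96)] / 0.00875 ) = 42900 / 64.766771 = 662.3767

C$662.38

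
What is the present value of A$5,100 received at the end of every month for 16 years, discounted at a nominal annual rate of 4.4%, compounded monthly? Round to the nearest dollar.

A$702,075

With 12 periods per year: i = 0.00366667, n = 192.
PV = PMT · [1 − (1+i)^(−n)] / i = 5100 · 137.661777 = 702,075.0621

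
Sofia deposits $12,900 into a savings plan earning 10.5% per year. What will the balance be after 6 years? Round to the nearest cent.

$23,483.53

12,900 × (1+0.105)^6 = 12,900 × 1.820429 = 23,483.5299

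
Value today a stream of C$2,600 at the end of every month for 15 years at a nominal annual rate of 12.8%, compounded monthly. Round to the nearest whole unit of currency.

C$207,649

With 12 periods per year: i = 0.0106667, n = 180.
Annuity factor a(180|0.0106667) = 79.865135; PV = 2600 × 79.865135 = 207,649.3500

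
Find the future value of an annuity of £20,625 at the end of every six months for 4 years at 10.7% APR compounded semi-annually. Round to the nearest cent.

£199,432.95

Periodic rate i = 0.107/2 = 0.0535; n = 4 × 2 = 8 periods.
FV = PMT · [(1+i)^n − 1] / i = 20625 · 9.669476 = 199,432.9500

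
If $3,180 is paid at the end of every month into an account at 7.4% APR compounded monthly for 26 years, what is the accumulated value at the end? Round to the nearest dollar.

i = 0.074/12 = 0.00616667 per month; n = 26·12 = 312.
FV = 3180 × [(1+0.00616667)^312 − 1] / 0.00616667 = 3180 × 941.830719 = 2,995,021.6860

$2,995,022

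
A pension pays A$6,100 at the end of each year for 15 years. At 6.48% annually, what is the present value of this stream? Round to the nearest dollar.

Annuity factor a(15|0.0648) = 9.414761; PV = 6100 × 9.414761 = 57,430.0449

A$57,430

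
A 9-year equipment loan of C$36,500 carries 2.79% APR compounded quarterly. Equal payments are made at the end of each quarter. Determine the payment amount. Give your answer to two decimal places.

C$1,150.02

i = 0.0279/4 = 0.006975 per quarter; n = 9·4 = 36.
Annuity-PV factor = 31.738642; PMT = 36500 / 31.738642 = 1,150.0177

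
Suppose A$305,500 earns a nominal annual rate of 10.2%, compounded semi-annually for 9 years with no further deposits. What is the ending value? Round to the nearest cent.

A$747,928.54

Periodic rate i = 0.102/2 = 0.051; n = 9 × 2 = 18 periods.
FV = PV·(1+i)^n = 305,500 × 2.448211 = 747,928.5356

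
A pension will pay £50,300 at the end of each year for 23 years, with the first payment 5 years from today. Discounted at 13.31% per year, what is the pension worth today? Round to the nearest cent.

PV at t=4 (ordinary 23-year annuity): 50300 × a(23|0.1331) = 50300 × 7.088868 = 356,570.0670
PV₀ = 356,570.0670 / (1+0.1331)^4 = 356,570.0670 / 1.648439 = 216,307.6726

£216,307.67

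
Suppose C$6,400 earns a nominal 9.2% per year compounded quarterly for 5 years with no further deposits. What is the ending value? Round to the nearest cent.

With 4 periods per year: i = 0.023, n = 20.
FV = 6,400 × (1 + 0.023)^20 = 10,085.3889

C$10,085.39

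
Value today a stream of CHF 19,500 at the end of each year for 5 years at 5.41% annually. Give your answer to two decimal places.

Annuity factor a(5|0.0541) = 4.280844; PV = 19500 × 4.280844 = 83,476.4618

CHF 83,476.46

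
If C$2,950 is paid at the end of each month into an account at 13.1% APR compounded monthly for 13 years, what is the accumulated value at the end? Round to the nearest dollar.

Periodic rate i = 0.131/12 = 0.0109167; n = 13 × 12 = 156 periods.
FV = PMT · [(1+i)^n − 1] / i = 2950 · 406.713819 = 1,199,805.7675

C$1,199,806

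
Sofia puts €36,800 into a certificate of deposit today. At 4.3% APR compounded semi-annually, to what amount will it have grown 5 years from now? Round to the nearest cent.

i = 0.043/2 = 0.0215 per half-year; n = 5·2 = 10.
36,800 × (1+0.0215)^10 = 36,800 × 1.237040 = 45,523.0685

€45,523.07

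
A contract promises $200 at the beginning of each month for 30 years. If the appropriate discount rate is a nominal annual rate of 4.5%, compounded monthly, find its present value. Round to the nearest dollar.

With 12 periods per year: i = 0.00375, n = 360.
PV = PMT · [1 − (1+i)^(−n)] / i × (1+i) = 200 · 198.101263 = 39,620.2527
Payments are at the start of each period, so multiply by (1+i).

$39,620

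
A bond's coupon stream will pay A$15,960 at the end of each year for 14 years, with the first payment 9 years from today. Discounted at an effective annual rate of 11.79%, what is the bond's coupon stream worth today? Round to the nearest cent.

A$43,841.51

Value one period before first payment (t=8): 15960 × [1 − (1+0.1179)^(−14)] / 0.1179 = 15960 × 6.700022 = 106,932.3550
Discount back 8 years: 106,932.3550 × (1+0.1179)^(−8) = 106,932.3550 × 0.409993 = 43,841.5078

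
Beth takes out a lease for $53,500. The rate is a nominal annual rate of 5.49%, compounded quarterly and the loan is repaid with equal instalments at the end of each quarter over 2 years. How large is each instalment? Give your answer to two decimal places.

With 4 periods per year: i = 0.013725, n = 8.
PMT = 53500 / ( [1 − (1+0.013725)^(−8)] / 0.013725 ) = 53500 / 7.527679 = 7,107.1042

$7,107.10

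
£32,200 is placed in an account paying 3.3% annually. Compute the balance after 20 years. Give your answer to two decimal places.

£61,639.95

FV = 32,200 × (1 + 0.033)^20 = 61,639.9535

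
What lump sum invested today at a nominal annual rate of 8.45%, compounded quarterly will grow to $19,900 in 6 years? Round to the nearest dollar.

$12,049

Periodic rate i = 0.0845/4 = 0.021125; n = 6 × 4 = 24 periods.
PV = 19,900 / (1 + 0.021125)^24 = 19,900 / 1.651558 = 12,049.2290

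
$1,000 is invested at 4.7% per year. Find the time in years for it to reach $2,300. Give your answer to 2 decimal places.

18.13 years

n = ln(2300/1000) / ln(1+0.047) = ln(2.30000) / 0.045929 = 18.1347 years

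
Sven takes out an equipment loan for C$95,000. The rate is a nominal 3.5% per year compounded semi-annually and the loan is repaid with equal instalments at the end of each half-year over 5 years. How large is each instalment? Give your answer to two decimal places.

C$10,438.16

i = 0.035/2 = 0.0175 per half-year; n = 5·2 = 10.
PMT = 95000 / ( [1 − (1+0.0175)^(−10)] / 0.0175 ) = 95000 / 9.101223 = 10,438.1577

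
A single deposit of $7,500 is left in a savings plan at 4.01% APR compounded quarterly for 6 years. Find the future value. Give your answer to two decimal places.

$9,528.67

With 4 periods per year: i = 0.010025, n = 24.
FV = PV·(1+i)^n = 7,500 × 1.270489 = 9,528.6687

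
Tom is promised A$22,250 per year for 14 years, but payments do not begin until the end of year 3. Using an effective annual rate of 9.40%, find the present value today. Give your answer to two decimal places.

PV at t=2 (ordinary 14-year annuity): 22250 × a(14|0.094) = 22250 × 7.613965 = 169,410.7137
Discount back 2 years: 169,410.7137 × (1+0.094)^(−2) = 169,410.7137 × 0.835536 = 141,548.8118

A$141,548.81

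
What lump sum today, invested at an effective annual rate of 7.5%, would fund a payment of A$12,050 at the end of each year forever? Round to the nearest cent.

PV = C/r = 12050/0.075 = 160,666.6667

A$160,666.67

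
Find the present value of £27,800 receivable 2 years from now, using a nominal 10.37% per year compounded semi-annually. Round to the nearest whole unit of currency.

£22,711

i = 0.1037/2 = 0.05185 per half-year; n = 2·2 = 4.
PV = 27,800 / (1 + 0.05185)^4 = 27,800 / 1.224095 = 22,710.6493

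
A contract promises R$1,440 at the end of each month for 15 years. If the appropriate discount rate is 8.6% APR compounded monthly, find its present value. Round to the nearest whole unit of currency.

R$145,365

Periodic rate i = 0.086/12 = 0.00716667; n = 15 × 12 = 180 periods.
PV = 1440 × [1 − (1+0.00716667)^(−180)] / 0.00716667 = 1440 × 100.947894 = 145,364.9674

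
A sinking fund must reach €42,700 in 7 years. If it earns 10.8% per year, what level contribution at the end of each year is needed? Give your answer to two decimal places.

PMT = 42700 / ( [(1+0.108)^7 − 1] / 0.108 ) = 42700 / 9.723291 = 4,391.5171

€4,391.52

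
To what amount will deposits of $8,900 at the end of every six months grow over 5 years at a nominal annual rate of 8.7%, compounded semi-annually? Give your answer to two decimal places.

$108,604.84

Periodic rate i = 0.087/2 = 0.0435; n = 5 × 2 = 10 periods.
Accumulation factor s(10|0.0435) = 12.202792; FV = 8900 × 12.202792 = 108,604.8448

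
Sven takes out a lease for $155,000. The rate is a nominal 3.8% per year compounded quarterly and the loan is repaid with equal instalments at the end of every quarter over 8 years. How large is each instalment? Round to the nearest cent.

Periodic rate i = 0.038/4 = 0.0095; n = 8 × 4 = 32 periods.
Annuity-PV factor = 27.482063; PMT = 155000 / 27.482063 = 5,640.0423

$5,640.04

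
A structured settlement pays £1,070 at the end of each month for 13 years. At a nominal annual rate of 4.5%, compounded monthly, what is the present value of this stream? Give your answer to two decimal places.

i = 0.045/12 = 0.00375 per month; n = 13·12 = 156.
Annuity factor a(156|0.00375) = 117.942467; PV = 1070 × 117.942467 = 126,198.4400

£126,198.44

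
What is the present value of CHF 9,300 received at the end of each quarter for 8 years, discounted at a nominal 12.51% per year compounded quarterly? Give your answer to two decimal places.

i = 0.1251/4 = 0.031275 per quarter; n = 8·4 = 32.
Annuity factor a(32|0.031275) = 20.039514; PV = 9300 × 20.039514 = 186,367.4830

CHF 186,367.48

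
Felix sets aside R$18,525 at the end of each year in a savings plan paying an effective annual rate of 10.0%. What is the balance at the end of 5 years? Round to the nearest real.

Accumulation factor s(5|0.1) = 6.105100; FV = 18525 × 6.105100 = 113,096.9775

R$113,097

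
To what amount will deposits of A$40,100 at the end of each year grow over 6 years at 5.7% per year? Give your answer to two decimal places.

A$277,605.16

Accumulation factor s(6|0.057) = 6.922822; FV = 40100 × 6.922822 = 277,605.1555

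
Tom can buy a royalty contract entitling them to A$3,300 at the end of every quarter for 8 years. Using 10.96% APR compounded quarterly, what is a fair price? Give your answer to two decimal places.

A$69,727.51

With 4 periods per year: i = 0.0274, n = 32.
PV = 3300 × [1 − (1+0.0274)^(−32)] / 0.0274 = 3300 × 21.129549 = 69,727.5123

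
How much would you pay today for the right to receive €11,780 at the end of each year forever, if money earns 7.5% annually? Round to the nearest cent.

PV = PMT / i = 11780 / 0.075 = 157,066.6667

€157,066.67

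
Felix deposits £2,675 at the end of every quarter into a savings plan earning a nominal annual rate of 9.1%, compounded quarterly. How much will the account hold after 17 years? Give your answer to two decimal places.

£425,252.26

Periodic rate i = 0.091/4 = 0.02275; n = 17 × 4 = 68 periods.
FV = PMT · [(1+i)^n − 1] / i = 2675 · 158.972806 = 425,252.2566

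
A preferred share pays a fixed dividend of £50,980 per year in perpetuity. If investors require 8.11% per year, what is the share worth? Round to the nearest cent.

£628,606.66

PV = PMT / i = 50980 / 0.0811 = 628,606.6584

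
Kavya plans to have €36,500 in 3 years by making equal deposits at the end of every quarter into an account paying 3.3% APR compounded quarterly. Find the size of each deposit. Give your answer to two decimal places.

€2,906.11

i = 0.033/4 = 0.00825 per quarter; n = 3·4 = 12.
PMT = 36500 / ( [(1+0.00825)^12 − 1] / 0.00825 ) = 36500 / 12.559755 = 2,906.1075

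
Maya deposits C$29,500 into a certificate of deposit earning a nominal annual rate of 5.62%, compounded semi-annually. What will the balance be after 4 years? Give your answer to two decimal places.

C$36,821.79

Periodic rate i = 0.0562/2 = 0.0281; n = 4 × 2 = 8 periods.
29,500 × (1+0.0281)^8 = 29,500 × 1.248196 = 36,821.7894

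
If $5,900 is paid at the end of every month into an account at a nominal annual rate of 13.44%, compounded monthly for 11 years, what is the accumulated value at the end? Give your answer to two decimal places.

$1,764,746.85

i = 0.1344/12 = 0.0112 per month; n = 11·12 = 132.
FV = PMT · [(1+i)^n − 1] / i = 5900 · 299.109635 = 1,764,746.8478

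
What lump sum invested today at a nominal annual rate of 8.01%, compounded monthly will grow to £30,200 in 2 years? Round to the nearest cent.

i = 0.0801/12 = 0.006675 per month; n = 2·12 = 24.
PV = 30,200 / (1 + 0.006675)^24 = 30,200 / 1.173121 = 25,743.2955

£25,743.30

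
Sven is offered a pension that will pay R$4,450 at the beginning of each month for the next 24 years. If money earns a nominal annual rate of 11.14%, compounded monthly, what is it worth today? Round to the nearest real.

R$450,005

Periodic rate i = 0.1114/12 = 0.00928333; n = 24 × 12 = 288 periods.
PV = 4450 × [1 − (1+0.00928333)^(−288)] / 0.00928333 × (1+i) = 4450 × 101.124786 = 450,005.2998
(Beginning-of-period payments → annuity-due factor ×(1+i).)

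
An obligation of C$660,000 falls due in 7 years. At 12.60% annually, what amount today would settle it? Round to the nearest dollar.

Discount factor = (1+0.126)^(−7) = 0.435744; PV = 660,000 × 0.435744 = 287,590.9411

C$287,591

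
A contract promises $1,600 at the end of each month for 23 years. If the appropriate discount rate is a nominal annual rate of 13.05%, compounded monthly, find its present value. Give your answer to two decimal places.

$139,692.95

Periodic rate i = 0.1305/12 = 0.010875; n = 23 × 12 = 276 periods.
PV = 1600 × [1 − (1+0.010875)^(−276)] / 0.010875 = 1600 × 87.308091 = 139,692.9456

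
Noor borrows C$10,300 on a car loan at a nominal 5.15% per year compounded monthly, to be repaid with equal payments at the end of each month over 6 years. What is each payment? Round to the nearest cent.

i = 0.0515/12 = 0.00429167 per month; n = 6·12 = 72.
Annuity-PV factor = 61.825317; PMT = 10300 / 61.825317 = 166.5984

C$166.60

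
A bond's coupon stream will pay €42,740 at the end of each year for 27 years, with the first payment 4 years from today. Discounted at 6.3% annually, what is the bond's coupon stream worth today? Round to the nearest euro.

€456,283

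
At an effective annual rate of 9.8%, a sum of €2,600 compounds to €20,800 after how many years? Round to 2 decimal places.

22.24 years

(1+i)^n = 20800/2600 = 8.00000, so n = ln 8.00000 / ln 1.098 = 22.2423 years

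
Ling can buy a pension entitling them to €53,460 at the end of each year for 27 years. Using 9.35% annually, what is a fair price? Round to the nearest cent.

€520,583.55

Annuity factor a(27|0.0935) = 9.737814; PV = 53460 × 9.737814 = 520,583.5506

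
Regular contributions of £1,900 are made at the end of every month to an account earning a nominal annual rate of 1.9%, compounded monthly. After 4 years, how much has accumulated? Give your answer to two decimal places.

£94,677.27

With 12 periods per year: i = 0.00158333, n = 48.
FV = PMT · [(1+i)^n − 1] / i = 1900 · 49.830143 = 94,677.2724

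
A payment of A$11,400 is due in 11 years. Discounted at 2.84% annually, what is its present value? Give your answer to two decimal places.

A$8,377.65

PV = FV·(1+i)^(−n) = 11,400 × 0.734881 = 8,377.6479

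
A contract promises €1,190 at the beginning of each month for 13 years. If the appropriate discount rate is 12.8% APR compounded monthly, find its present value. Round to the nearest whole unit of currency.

€91,210

Periodic rate i = 0.128/12 = 0.0106667; n = 13 × 12 = 156 periods.
PV = 1190 × [1 − (1+0.0106667)^(−156)] / 0.0106667 × (1+i) = 1190 × 76.647430 = 91,210.4420
(annuity-due: payments at period start, so ×(1+i).)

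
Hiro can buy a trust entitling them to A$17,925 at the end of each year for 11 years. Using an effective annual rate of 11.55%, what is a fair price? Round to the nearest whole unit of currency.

A$108,560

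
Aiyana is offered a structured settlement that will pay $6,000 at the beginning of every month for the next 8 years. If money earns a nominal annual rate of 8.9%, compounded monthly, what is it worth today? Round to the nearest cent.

$414,052.82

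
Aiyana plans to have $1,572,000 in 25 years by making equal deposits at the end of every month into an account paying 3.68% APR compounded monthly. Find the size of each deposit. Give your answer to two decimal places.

Periodic rate i = 0.0368/12 = 0.00306667; n = 25 × 12 = 300 periods.
FV-annuity factor = 491.008801; PMT = 1.572e+06 / 491.008801 = 3,201.5719

$3,201.57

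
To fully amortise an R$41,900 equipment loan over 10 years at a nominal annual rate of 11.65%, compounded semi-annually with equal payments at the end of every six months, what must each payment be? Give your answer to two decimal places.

With 2 periods per year: i = 0.05825, n = 20.
Annuity-PV factor = 11.634664; PMT = 41900 / 11.634664 = 3,601.3072

R$3,601.31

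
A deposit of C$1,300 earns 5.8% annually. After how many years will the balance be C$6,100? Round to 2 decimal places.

n = ln(6100/1300) / ln(1+0.058) = ln(4.69231) / 0.056380 = 27.4196 years

27.42 years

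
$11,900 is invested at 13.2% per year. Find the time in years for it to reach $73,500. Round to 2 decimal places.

n = ln(73500/11900) / ln(1+0.132) = ln(6.17647) / 0.123986 = 14.6851 years

14.69 years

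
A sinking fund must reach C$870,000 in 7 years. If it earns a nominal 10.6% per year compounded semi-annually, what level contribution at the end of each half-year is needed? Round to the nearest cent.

C$43,474.71

Periodic rate i = 0.106/2 = 0.053; n = 7 × 2 = 14 periods.
PMT = 870000 / ( [(1+0.053)^14 − 1] / 0.053 ) = 870000 / 20.011634 = 43,474.7104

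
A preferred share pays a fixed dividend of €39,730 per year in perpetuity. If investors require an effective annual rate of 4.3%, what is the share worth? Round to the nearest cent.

€923,953.49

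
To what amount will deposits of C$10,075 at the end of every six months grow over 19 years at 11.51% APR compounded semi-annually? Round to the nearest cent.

C$1,292,624.69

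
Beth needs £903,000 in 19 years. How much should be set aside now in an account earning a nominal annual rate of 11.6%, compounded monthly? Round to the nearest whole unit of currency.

£100,716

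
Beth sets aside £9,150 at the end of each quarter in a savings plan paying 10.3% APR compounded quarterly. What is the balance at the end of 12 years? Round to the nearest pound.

£848,690

With 4 periods per year: i = 0.02575, n = 48.
Accumulation factor s(48|0.02575) = 92.752961; FV = 9150 × 92.752961 = 848,689.5933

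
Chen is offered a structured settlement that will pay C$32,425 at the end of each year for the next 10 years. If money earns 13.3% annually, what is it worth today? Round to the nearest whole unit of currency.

PV = PMT · [1 − (1+i)^(−n)] / i = 32425 · 5.361801 = 173,856.4100

C$173,856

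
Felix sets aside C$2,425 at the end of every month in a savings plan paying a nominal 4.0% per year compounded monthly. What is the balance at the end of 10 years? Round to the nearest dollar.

With 12 periods per year: i = 0.00333333, n = 120.
FV = PMT · [(1+i)^n − 1] / i = 2425 · 147.249805 = 357,080.7765

C$357,081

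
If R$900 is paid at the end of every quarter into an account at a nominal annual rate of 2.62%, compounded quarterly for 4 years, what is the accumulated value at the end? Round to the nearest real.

R$15,129

i = 0.0262/4 = 0.00655 per quarter; n = 4·4 = 16.
Accumulation factor s(16|0.00655) = 16.810545; FV = 900 × 16.810545 = 15,129.4905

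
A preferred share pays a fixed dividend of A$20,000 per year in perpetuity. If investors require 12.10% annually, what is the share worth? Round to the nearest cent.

PV = PMT / i = 20000 / 0.121 = 165,289.2562

A$165,289.26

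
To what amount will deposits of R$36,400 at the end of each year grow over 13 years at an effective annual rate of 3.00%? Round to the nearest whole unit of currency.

R$568,488

FV = 36400 × [(1+0.03)^13 − 1] / 0.03 = 36400 × 15.617790 = 568,487.5723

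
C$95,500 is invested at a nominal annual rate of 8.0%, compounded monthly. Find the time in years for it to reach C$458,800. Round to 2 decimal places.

Periodic rate i = 0.08/12 = 0.00666667.
(1+i)^n = 458800/95500 = 4.80419, so n = ln 4.80419 / ln 1.00667 = 236.2071 months
= 236.2071/12 years

19.68 years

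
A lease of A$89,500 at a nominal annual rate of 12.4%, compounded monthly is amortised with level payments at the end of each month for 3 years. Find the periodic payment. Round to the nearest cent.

With 12 periods per year: i = 0.0103333, n = 36.
PMT = 89500 / ( [1 − (1+0.0103333)^(−36)] / 0.0103333 ) = 89500 / 29.935028 = 2,989.8085

A$2,989.81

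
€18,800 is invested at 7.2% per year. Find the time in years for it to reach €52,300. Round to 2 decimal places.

(1+i)^n = 52300/18800 = 2.78191, so n = ln 2.78191 / ln 1.072 = 14.7159 years

14.72 years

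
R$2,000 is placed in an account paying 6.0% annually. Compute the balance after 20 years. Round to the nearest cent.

2,000 × (1+0.06)^20 = 2,000 × 3.207135 = 6,414.2709

R$6,414.27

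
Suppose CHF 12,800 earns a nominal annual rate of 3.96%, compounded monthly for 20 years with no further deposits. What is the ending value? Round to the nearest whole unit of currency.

i = 0.0396/12 = 0.0033 per month; n = 20·12 = 240.
FV = 12,800 × (1 + 0.0033)^240 = 28,223.1126

CHF 28,223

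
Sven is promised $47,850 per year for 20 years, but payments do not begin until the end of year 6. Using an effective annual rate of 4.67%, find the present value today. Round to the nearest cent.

PV at t=5 (ordinary 20-year annuity): 47850 × a(20|0.0467) = 47850 × 12.818420 = 613,361.3785
PV₀ = 613,361.3785 / (1+0.0467)^5 = 613,361.3785 / 1.256351 = 488,208.4651

$488,208.47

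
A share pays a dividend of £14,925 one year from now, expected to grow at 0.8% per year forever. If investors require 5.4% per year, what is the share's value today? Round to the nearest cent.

PV = D₁/(r − g) = 14925/(0.054 − 0.008) = 324,456.5217

£324,456.52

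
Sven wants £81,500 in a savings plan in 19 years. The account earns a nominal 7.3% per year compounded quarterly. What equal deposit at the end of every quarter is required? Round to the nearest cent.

Periodic rate i = 0.073/4 = 0.01825; n = 19 × 4 = 76 periods.
PMT = 81500 / ( [(1+0.01825)^76 − 1] / 0.01825 ) = 81500 / 161.812714 = 503.6687

£503.67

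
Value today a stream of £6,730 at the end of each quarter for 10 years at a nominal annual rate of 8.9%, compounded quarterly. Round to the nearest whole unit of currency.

£177,042

Periodic rate i = 0.089/4 = 0.02225; n = 10 × 4 = 40 periods.
PV = 6730 × [1 − (1+0.02225)^(−40)] / 0.02225 = 6730 × 26.306425 = 177,042.2401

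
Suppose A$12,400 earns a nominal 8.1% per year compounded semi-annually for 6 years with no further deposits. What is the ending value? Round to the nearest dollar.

i = 0.081/2 = 0.0405 per half-year; n = 6·2 = 12.
12,400 × (1+0.0405)^12 = 12,400 × 1.610293 = 19,967.6382

A$19,968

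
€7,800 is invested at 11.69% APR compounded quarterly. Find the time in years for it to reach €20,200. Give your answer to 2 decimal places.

Periodic rate i = 0.1169/4 = 0.029225.
n = ln(20200/7800) / ln(1+0.029225) = ln(2.58974) / 0.028806 = 33.0333 quarters
= 33.0333/4 years

8.26 years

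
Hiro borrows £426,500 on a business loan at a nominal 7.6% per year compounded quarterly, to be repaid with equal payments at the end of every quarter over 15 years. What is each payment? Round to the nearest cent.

With 4 periods per year: i = 0.019, n = 60.
Annuity-PV factor = 35.618013; PMT = 426500 / 35.618013 = 11,974.2784

£11,974.28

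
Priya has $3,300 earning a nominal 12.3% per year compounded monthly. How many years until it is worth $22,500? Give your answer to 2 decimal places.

Periodic rate i = 0.123/12 = 0.01025.
n = ln(22500/3300) / ln(1+0.01025) = ln(6.81818) / 0.010198 = 188.2355 months
= 188.2355/12 years

15.69 years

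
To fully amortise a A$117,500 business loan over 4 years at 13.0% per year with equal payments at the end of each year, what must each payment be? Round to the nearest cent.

A$39,502.82

Annuity-PV factor = 2.974471; PMT = 117500 / 2.974471 = 39,502.8182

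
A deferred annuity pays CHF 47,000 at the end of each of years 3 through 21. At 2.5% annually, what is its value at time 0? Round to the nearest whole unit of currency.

CHF 670,085

Value one period before first payment (t=2): 47000 × [1 − (1+0.025)^(−19)] / 0.025 = 47000 × 14.978891 = 704,007.8931
PV₀ = 704,007.8931 / (1+0.025)^2 = 704,007.8931 / 1.050625 = 670,084.8477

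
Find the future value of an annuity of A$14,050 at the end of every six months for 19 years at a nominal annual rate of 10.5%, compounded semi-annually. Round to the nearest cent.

A$1,602,877.85

Periodic rate i = 0.105/2 = 0.0525; n = 19 × 2 = 38 periods.
FV = 14050 × [(1+0.0525)^38 − 1] / 0.0525 = 14050 × 114.083833 = 1,602,877.8496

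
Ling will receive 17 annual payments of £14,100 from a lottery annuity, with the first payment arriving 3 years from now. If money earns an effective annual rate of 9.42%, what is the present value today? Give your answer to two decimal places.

PV at t=2 (ordinary 17-year annuity): 14100 × a(17|0.0942) = 14100 × 8.317949 = 117,283.0862
Discount back 2 years: 117,283.0862 × (1+0.0942)^(−2) = 117,283.0862 × 0.835231 = 97,958.4635

£97,958.46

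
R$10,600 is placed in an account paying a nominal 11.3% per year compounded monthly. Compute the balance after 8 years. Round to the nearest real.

i = 0.113/12 = 0.00941667 per month; n = 8·12 = 96.
10,600 × (1+0.00941667)^96 = 10,600 × 2.459038 = 26,065.8024

R$26,066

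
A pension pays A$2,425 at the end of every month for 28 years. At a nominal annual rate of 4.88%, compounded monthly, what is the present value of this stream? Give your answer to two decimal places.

Periodic rate i = 0.0488/12 = 0.00406667; n = 28 × 12 = 336 periods.
Annuity factor a(336|0.00406667) = 183.016967; PV = 2425 × 183.016967 = 443,816.1447

A$443,816.14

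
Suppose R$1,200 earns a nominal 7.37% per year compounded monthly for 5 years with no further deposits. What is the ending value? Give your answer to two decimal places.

R$1,732.72

i = 0.0737/12 = 0.00614167 per month; n = 5·12 = 60.
FV = PV·(1+i)^n = 1,200 × 1.443936 = 1,732.7237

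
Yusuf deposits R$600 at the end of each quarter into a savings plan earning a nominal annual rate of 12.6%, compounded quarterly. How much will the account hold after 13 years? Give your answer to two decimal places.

With 4 periods per year: i = 0.0315, n = 52.
FV = PMT · [(1+i)^n − 1] / i = 600 · 127.507666 = 76,504.5999

R$76,504.60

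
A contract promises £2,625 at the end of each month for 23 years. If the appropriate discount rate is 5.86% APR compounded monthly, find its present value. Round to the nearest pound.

With 12 periods per year: i = 0.00488333, n = 276.
Annuity factor a(276|0.00488333) = 151.399689; PV = 2625 × 151.399689 = 397,424.1847

£397,424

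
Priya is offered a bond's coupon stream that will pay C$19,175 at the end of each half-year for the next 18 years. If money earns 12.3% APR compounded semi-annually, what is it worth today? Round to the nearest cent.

i = 0.123/2 = 0.0615 per half-year; n = 18·2 = 36.
PV = 19175 × [1 − (1+0.0615)^(−36)] / 0.0615 = 19175 × 14.363435 = 275,418.8683

C$275,418.87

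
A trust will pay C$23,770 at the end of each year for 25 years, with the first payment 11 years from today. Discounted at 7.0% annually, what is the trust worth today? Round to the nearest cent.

C$140,815.64

PV at t=10 (ordinary 25-year annuity): 23770 × a(25|0.07) = 23770 × 11.653583 = 277,005.6721
PV₀ = 277,005.6721 / (1+0.07)^10 = 277,005.6721 / 1.967151 = 140,815.6374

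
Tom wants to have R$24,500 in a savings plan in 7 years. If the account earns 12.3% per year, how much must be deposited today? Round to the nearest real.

PV = 24,500 / (1 + 0.123)^7 = 24,500 / 2.252466 = 10,876.9665

R$10,877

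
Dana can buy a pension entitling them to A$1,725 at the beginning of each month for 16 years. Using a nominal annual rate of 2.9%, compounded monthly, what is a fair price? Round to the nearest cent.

Periodic rate i = 0.029/12 = 0.00241667; n = 16 × 12 = 192 periods.
PV = 1725 × [1 − (1+0.00241667)^(−192)] / 0.00241667 × (1+i) = 1725 × 153.840286 = 265,374.4933
Payments are at the start of each period, so multiply by (1+i).

A$265,374.49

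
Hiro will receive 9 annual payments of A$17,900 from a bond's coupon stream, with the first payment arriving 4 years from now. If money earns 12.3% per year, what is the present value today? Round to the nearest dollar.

A$66,583

PV at t=3 (ordinary 9-year annuity): 17900 × a(9|0.123) = 17900 × 5.268032 = 94,297.7761
PV₀ = 94,297.7761 / (1+0.123)^3 = 94,297.7761 / 1.416248 = 66,582.8195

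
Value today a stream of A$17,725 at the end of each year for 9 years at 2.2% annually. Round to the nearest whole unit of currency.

A$143,304

PV = PMT · [1 − (1+i)^(−n)] / i = 17725 · 8.084876 = 143,304.4262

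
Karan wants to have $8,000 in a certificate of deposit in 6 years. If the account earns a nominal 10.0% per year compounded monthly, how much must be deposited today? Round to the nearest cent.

i = 0.1/12 = 0.00833333 per month; n = 6·12 = 72.
PV = 8,000 / (1 + 0.00833333)^72 = 8,000 / 1.817594 = 4,401.4223

$4,401.42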